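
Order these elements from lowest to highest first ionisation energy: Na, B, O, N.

Na < B < O < N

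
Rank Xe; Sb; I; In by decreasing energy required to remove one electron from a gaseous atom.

Xe, I, Sb, In

IE₁ increases left→right with effective nuclear charge and decreases top→bottom as the valence shell moves farther out.
All lie in period 5, so first ionization energy increases left to right.
So from highest to lowest: Xe > I > Sb > In.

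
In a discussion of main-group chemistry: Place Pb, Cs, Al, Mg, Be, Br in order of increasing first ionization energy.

Across a period the outer electron is held more tightly (higher IE₁); down a group it sits in a higher shell, more shielded, and comes off more easily.
These span different periods and groups, so the two trends combine.
Al > Cs: both effects reinforce here, so Al is clearly the higher of the two.
Pb > Al: period and group pull opposite ways; the across-period shift dominates (716 vs 578 kJ/mol).
Mg > Pb: period and group pull opposite ways; the down-group shift dominates (738 vs 716 kJ/mol).
Be > Mg: they share group 2; the group trend gives Be the larger value.
Br > Be: the two effects oppose for this pair; the across-period effect wins (1140 vs 900 kJ/mol).
Note the exception: Mg has a higher first ionization energy than Al, contrary to the simple trend — Al's single 3p electron is easier to remove than one from Mg's filled 3s².
For reference (kJ/mol): Be 900, Mg 738, Al 578, Br 1140, Cs 376, Pb 716.
So from lowest to highest: Cs < Al < Pb < Mg < Be < Br.

Cs < Al < Pb < Mg < Be < Br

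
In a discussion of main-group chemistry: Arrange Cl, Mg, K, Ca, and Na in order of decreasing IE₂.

Na > K > Cl > Mg > Ca

IE_2 is the cost of taking one more electron from the +1 cation: Cl⁺ still has 6 valence electrons; Mg⁺ still has 1 valence electron; K⁺ is the bare [Ar] core; Ca⁺ still has 1 valence electron; Na⁺ is the bare [Ne] core.
Core electrons are held far more tightly than valence electrons, so K and Na top the IE_2 order.
Valence configurations: Cl⁺ [Ne]3s²3p⁴, Mg⁺ [Ne]3s¹, Ca⁺ [Ar]4s¹.
The numbers (kJ/mol): Cl 2298, Mg 1451, K 3052, Ca 1145, Na 4562.
So the second ionization energies run Ca < Mg < Cl < K < Na.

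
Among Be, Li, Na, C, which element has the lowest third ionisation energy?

C

The third ionization energy removes an electron from the +2 ion. For each element: Be²⁺ is the bare [He] core; Li²⁺ is already 1 electron into the core; Na²⁺ is already 1 electron into the core; C²⁺ still has 2 valence electrons.
Core electrons are held far more tightly than valence electrons, so Na, Li and Be top the IE_3 order.
Tabulated IE_3 (kJ/mol): Be 14849, Li 11815, Na 6910, C 4620.
Putting it together, IE_3: C < Na < Li < Be.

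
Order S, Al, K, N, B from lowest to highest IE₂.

IE_2 is the cost of taking one more electron from the +1 cation: S⁺ still has 5 valence electrons; Al⁺ still has 2 valence electrons; K⁺ is the bare [Ar] core; N⁺ still has 4 valence electrons; B⁺ still has 2 valence electrons.
Core electrons are held far more tightly than valence electrons, so K tops the IE_2 order.
Valence configurations: S⁺ [Ne]3s²3p³, Al⁺ [Ne]3s², N⁺ [He]2s²2p², B⁺ [He]2s².
Tabulated IE_2 (kJ/mol): S 2252, Al 1817, K 3052, N 2856, B 2427.
So the second ionization energies run Al < S < B < N < K.

Al, S, B, N, K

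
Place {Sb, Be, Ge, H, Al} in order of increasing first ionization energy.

Al, Ge, Sb, Be, H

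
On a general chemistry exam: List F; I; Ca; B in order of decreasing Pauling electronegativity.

F, I, B, Ca

B is in period 2, group 13; F is in period 2, group 17; Ca is in period 4, group 2; I is in period 5, group 17.
Electronegativity increases across a period and decreases down a group, tracking effective nuclear charge and atomic size.
Neither a single period nor a single group — weigh both effects.
B > Ca: relative to Ca, both the across-period and down-group shifts push B's electronegativity up.
I > B: period and group pull opposite ways; the across-period shift dominates (2.66 vs 2.04).
F > I: they share group 17; the group trend gives F the larger value.
Tabulated electronegativity (Pauling): B 2.04, F 3.98, Ca 1.00, I 2.66.
So from highest to lowest: F > I > B > Ca.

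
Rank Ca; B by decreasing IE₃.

The third ionization energy removes an electron from the +2 ion. For each element: Ca²⁺ is the bare [Ar] core; B²⁺ still has 1 valence electron.
Breaking into a closed-shell core is much more expensive than removing a leftover valence electron — Ca has the largest IE_3 here.
The numbers (kJ/mol): Ca 4912, B 3660.
Overall IE_3 order: B < Ca.

Ca, B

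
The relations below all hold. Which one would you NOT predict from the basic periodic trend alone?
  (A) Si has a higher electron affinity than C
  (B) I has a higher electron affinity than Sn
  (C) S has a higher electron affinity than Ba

The general trend: electron affinity increases across a period and decreases down a group.
(A) Si (period 3, group 14) vs C (period 2, group 14): the stated order contradicts the simple trend.
(B) I (period 5, group 17) vs Sn (period 5, group 14): the stated order agrees with the simple trend.
(C) S (period 3, group 16) vs Ba (period 6, group 2): the stated order agrees with the simple trend.
The exception is (A): Si's larger, more diffuse 3p orbitals accept an added electron slightly more readily than C's compact 2p.

(A)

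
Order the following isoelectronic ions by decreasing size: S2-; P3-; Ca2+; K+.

All of these have 18 electrons, so size is governed by nuclear charge alone: the more protons, the stronger the pull on the same electron cloud, and the smaller the ion.
Nuclear charges: Ca2+ (Z=20), K+ (Z=19), S2- (Z=16), P3- (Z=15).
Largest to smallest: P3- > S2- > K+ > Ca2+.

P3-, S2-, K+, Ca2+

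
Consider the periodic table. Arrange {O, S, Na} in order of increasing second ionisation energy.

S < O < Na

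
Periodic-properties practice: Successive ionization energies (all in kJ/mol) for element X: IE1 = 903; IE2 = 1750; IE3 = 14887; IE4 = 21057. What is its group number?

Group 2

Look for the largest jump between consecutive ionization energies: IE3/IE2 ≈ 8.5, far larger than any earlier ratio.
That jump marks the point where a core electron is being removed. So the atom has 2 valence electrons.
A main-group element with 2 valence electrons is in group 2.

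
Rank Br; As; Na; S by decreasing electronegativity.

Br > S > As > Na

Na is in period 3, group 1; S is in period 3, group 16; As is in period 4, group 15; Br is in period 4, group 17.
Smaller atoms with higher effective nuclear charge are more electronegative.
Here both period and group differ, so the two effects have to be weighed against each other.
As > Na: the two effects oppose for this pair; the across-period effect wins (2.18 vs 0.93).
S > As: relative to As, both the across-period and down-group shifts push S's electronegativity up.
Br > S: period and group pull opposite ways; the across-period shift dominates (2.96 vs 2.58).
For reference (Pauling): Na 0.93, S 2.58, As 2.18, Br 2.96.
So from highest to lowest: Br > S > As > Na.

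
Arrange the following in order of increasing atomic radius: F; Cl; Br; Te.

F is in period 2, group 17; Cl is in period 3, group 17; Br is in period 4, group 17; Te is in period 5, group 16.
Across a period the added protons contract the valence shell; down a group each new principal shell makes the atom larger.
Here both period and group differ, so the two effects have to be weighed against each other.
Cl > F: Cl sits below F in group 17, so the down-group effect alone puts Cl larger.
Br > Cl: they share group 17; the group trend gives Br the larger value.
Te > Br: relative to Br, both the across-period and down-group shifts push Te's atomic radius up.
Approximate values (pm): F 64, Cl 99, Br 114, Te 136.
So from smallest to largest: F < Cl < Br < Te.

F, Cl, Br, Te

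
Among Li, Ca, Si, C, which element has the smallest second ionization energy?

Ca

After 1 electron has been removed, what remains? Li⁺ is the bare [He] core; Ca⁺ still has 1 valence electron; Si⁺ still has 3 valence electrons; C⁺ still has 3 valence electrons.
Core electrons are held far more tightly than valence electrons, so Li tops the IE_2 order.
Valence configurations: Ca⁺ [Ar]4s¹, Si⁺ [Ne]3s²3p¹, C⁺ [He]2s²2p¹.
Approximate IE_2 values (kJ/mol): Li 7298, Ca 1145, Si 1577, C 2353.
Hence IE_2: Ca < Si < C < Li.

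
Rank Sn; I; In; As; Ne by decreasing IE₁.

Ne > I > As > Sn > In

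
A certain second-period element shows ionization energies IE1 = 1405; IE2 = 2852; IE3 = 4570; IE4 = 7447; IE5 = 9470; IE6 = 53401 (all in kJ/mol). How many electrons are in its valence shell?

5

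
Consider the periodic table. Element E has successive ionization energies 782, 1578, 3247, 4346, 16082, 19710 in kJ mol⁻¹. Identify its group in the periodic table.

Group 14

Look for the largest jump between consecutive ionization energies: IE5/IE4 ≈ 3.7, far larger than any earlier ratio.
That jump marks the point where a core electron is being removed. So the atom has 4 valence electrons.
A main-group element with 4 valence electrons is in group 14.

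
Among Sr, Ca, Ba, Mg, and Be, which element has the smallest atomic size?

Be is in period 2, group 2; Mg is in period 3, group 2; Ca is in period 4, group 2; Sr is in period 5, group 2; Ba is in period 6, group 2.
Moving right in a period, electrons are added to the same shell under a stronger nuclear pull, so atoms get smaller; moving down, a new shell is opened and atoms get larger.
All are in group 2, so atomic radius increases down the group.
The smallest atomic size among these belongs to Be.

Be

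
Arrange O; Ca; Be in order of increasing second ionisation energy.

After 1 electron has been removed, what remains? O⁺ still has 5 valence electrons; Ca⁺ still has 1 valence electron; Be⁺ still has 1 valence electron.
All are still removing valence electrons, so compare the +1 ions as you would atoms: IE_2 generally rises across a period (higher Z_eff) and falls down a group (larger shell), subject to the usual subshell exceptions.
Valence configurations: O⁺ [He]2s²2p³, Ca⁺ [Ar]4s¹, Be⁺ [He]2s¹.
The numbers (kJ/mol): O 3388, Ca 1145, Be 1757.
So the second ionization energies run Ca < Be < O.

Ca < Be < O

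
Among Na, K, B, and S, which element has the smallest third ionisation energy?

S

IE_3 is the cost of taking one more electron from the +2 cation: Na²⁺ is already 1 electron into the core; K²⁺ is already 1 electron into the core; B²⁺ still has 1 valence electron; S²⁺ still has 4 valence electrons.
Breaking into a closed-shell core is much more expensive than removing a leftover valence electron — K and Na have the largest IE_3 here.
Valence configurations: B²⁺ [He]2s¹, S²⁺ [Ne]3s²3p².
Tabulated IE_3 (kJ/mol): Na 6910, K 4420, B 3660, S 3357.
So the third ionization energies run S < B < K < Na.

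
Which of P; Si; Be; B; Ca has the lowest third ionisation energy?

P

After 2 electrons have been removed, what remains? P²⁺ still has 3 valence electrons; Si²⁺ still has 2 valence electrons; Be²⁺ is the bare [He] core; B²⁺ still has 1 valence electron; Ca²⁺ is the bare [Ar] core.
Pulling an electron out of a noble-gas core costs far more than removing a remaining valence electron, so Ca and Be sit at the high end of IE_3.
Valence configurations: P²⁺ [Ne]3s²3p¹, Si²⁺ [Ne]3s², B²⁺ [He]2s¹.
P²⁺ loses a lone 3p electron whereas Si²⁺ must break into a filled 3s² pair, so IE_3(Si) > IE_3(P) even though P has the higher nuclear charge.
The numbers (kJ/mol): P 2914, Si 3232, Be 14849, B 3660, Ca 4912.
So the third ionization energies run P < Si < B < Ca < Be.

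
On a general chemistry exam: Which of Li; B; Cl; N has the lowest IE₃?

B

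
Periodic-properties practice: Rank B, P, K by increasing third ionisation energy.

The third ionization energy removes an electron from the +2 ion. For each element: B²⁺ still has 1 valence electron; P²⁺ still has 3 valence electrons; K²⁺ is already 1 electron into the core.
Breaking into a closed-shell core is much more expensive than removing a leftover valence electron — K has the largest IE_3 here.
Valence configurations: B²⁺ [He]2s¹, P²⁺ [Ne]3s²3p¹.
The numbers (kJ/mol): B 3660, P 2914, K 4420.
So the third ionization energies run P < B < K.

P, B, K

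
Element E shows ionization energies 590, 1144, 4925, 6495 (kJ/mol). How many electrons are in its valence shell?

Look for the largest jump between consecutive ionization energies: IE3/IE2 ≈ 4.3, far larger than any earlier ratio.
That jump marks the point where a core electron is being removed. So the atom has 2 valence electrons.

2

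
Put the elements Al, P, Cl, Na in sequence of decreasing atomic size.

Na is in period 3, group 1; Al is in period 3, group 13; P is in period 3, group 15; Cl is in period 3, group 17.
Atomic radius shrinks across a period as nuclear charge pulls the same shell inward, and grows down a group as new shells are added.
All lie in period 3, so atomic radius increases right to left.
So from largest to smallest: Na > Al > P > Cl.

Na > Al > P > Cl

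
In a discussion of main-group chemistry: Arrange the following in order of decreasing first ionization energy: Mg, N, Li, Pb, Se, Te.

N > Se > Te > Mg > Pb > Li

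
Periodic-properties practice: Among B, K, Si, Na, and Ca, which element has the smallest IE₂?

Ca

The second ionization energy removes an electron from the +1 ion. For each element: B⁺ still has 2 valence electrons; K⁺ is the bare [Ar] core; Si⁺ still has 3 valence electrons; Na⁺ is the bare [Ne] core; Ca⁺ still has 1 valence electron.
Pulling an electron out of a noble-gas core costs far more than removing a remaining valence electron, so K and Na sit at the high end of IE_2.
Valence configurations: B⁺ [He]2s², Si⁺ [Ne]3s²3p¹, Ca⁺ [Ar]4s¹.
Tabulated IE_2 (kJ/mol): B 2427, K 3052, Si 1577, Na 4562, Ca 1145.
Overall IE_2 order: Ca < Si < B < K < Na.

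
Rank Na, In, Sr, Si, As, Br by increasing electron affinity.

Na is in period 3, group 1; Si is in period 3, group 14; As is in period 4, group 15; Br is in period 4, group 17; Sr is in period 5, group 2; In is in period 5, group 13.
Atoms with high Z_eff and room in the valence shell (especially the halogens) have the most exothermic electron affinities.
Neither a single period nor a single group — weigh both effects.
In > Sr: In lies to the right of Sr in period 5, so the across-period effect alone puts In higher.
Na > In: the two effects oppose for this pair; the down-group effect wins (53 vs 29 kJ/mol).
As > Na: the two effects oppose for this pair; the across-period effect wins (78 vs 53 kJ/mol).
Si > As: period and group pull opposite ways; the down-group shift dominates (134 vs 78 kJ/mol).
Br > Si: the two effects oppose for this pair; the across-period effect wins (325 vs 134 kJ/mol).
For reference (kJ/mol): Na 53, Si 134, As 78, Br 325, Sr 5, In 29.
So from lowest to highest: Sr < In < Na < As < Si < Br.

Sr < In < Na < As < Si < Br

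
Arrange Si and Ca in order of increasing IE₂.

The second ionization energy removes an electron from the +1 ion. For each element: Si⁺ still has 3 valence electrons; Ca⁺ still has 1 valence electron.
All are still removing valence electrons, so compare the +1 ions as you would atoms: IE_2 generally rises across a period (higher Z_eff) and falls down a group (larger shell), subject to the usual subshell exceptions.
Valence configurations: Si⁺ [Ne]3s²3p¹, Ca⁺ [Ar]4s¹.
Approximate IE_2 values (kJ/mol): Si 1577, Ca 1145.
Overall IE_2 order: Ca < Si.

Ca < Si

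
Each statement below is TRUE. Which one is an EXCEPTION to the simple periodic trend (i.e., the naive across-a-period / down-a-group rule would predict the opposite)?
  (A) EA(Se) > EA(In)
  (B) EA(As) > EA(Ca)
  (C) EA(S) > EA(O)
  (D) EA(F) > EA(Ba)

The general trend: electron affinity increases across a period and decreases down a group.
(A) Se (period 4, group 16) vs In (period 5, group 13): the stated order agrees with the simple trend.
(B) As (period 4, group 15) vs Ca (period 4, group 2): the stated order agrees with the simple trend.
(C) S (period 3, group 16) vs O (period 2, group 16): the stated order contradicts the simple trend.
(D) F (period 2, group 17) vs Ba (period 6, group 2): the stated order agrees with the simple trend.
The exception is (C): the compact 2p subshell of O repels the added electron more than S's larger 3p does.

(C)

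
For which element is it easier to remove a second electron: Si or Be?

Si

After 1 electron has been removed, what remains? Si⁺ still has 3 valence electrons; Be⁺ still has 1 valence electron.
All are still removing valence electrons, so compare the +1 ions as you would atoms: IE_2 generally rises across a period (higher Z_eff) and falls down a group (larger shell), subject to the usual subshell exceptions.
Valence configurations: Si⁺ [Ne]3s²3p¹, Be⁺ [He]2s¹.
Approximate IE_2 values (kJ/mol): Si 1577, Be 1757.
Putting it together, IE_2: Si < Be.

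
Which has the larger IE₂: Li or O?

Li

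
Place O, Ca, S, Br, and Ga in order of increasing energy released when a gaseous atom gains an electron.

Ca < Ga < O < S < Br

O is in period 2, group 16; S is in period 3, group 16; Ca is in period 4, group 2; Ga is in period 4, group 13; Br is in period 4, group 17.
EA tends to increase across a period and decrease down a group, though the pattern is less regular than for IE or radius.
These span different periods and groups, so the two trends combine.
Ga > Ca: Ga lies to the right of Ca in period 4, so the across-period effect alone puts Ga higher.
O > Ga: both effects reinforce here, so O is clearly the higher of the two.
S > O: this pair runs against the simple trend — see the exception note.
Br > S: the two effects oppose for this pair; the across-period effect wins (325 vs 200 kJ/mol).
Note the exception: S has a higher electron affinity than O, contrary to the simple trend — the compact 2p subshell of O repels the added electron more than S's larger 3p does.
Approximate values (kJ/mol): O 141, S 200, Ca 2, Ga 29, Br 325.
So from lowest to highest: Ca < Ga < O < S < Br.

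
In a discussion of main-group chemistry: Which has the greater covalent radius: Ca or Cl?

Radius decreases left→right (rising Z_eff, same n) and increases top→bottom (higher n).
Here both period and group differ, so the two effects have to be weighed against each other.
Ca > Cl: both effects reinforce here, so Ca is clearly the larger of the two.
For reference (pm): Cl 99, Ca 171.
So Ca has the greater covalent radius (Ca > Cl).

Ca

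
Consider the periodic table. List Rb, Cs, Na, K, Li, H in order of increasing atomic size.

H, Li, Na, K, Rb, Cs

Across a period the added protons contract the valence shell; down a group each new principal shell makes the atom larger.
All are in group 1, so atomic radius increases down the group.
So from smallest to largest: H < Li < Na < K < Rb < Cs.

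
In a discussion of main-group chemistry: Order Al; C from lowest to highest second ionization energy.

IE_2 is the cost of taking one more electron from the +1 cation: Al⁺ still has 2 valence electrons; C⁺ still has 3 valence electrons.
All are still removing valence electrons, so compare the +1 ions as you would atoms: IE_2 generally rises across a period (higher Z_eff) and falls down a group (larger shell), subject to the usual subshell exceptions.
Valence configurations: Al⁺ [Ne]3s², C⁺ [He]2s²2p¹.
Approximate IE_2 values (kJ/mol): Al 1817, C 2353.
Putting it together, IE_2: Al < C.

Al, C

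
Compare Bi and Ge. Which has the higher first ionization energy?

Ge

First ionization energy rises across a period (greater Z_eff holds electrons more tightly) and falls down a group (valence electrons are farther from the nucleus).
Here both period and group differ, so the two effects have to be weighed against each other.
Ge > Bi: the two effects oppose for this pair; the down-group effect wins (762 vs 703 kJ/mol).
Approximate values (kJ/mol): Ge 762, Bi 703.
So Ge has the higher first ionization energy (Ge > Bi).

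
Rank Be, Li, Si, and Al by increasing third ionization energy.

Al < Si < Li < Be

The third ionization energy removes an electron from the +2 ion. For each element: Be²⁺ is the bare [He] core; Li²⁺ is already 1 electron into the core; Si²⁺ still has 2 valence electrons; Al²⁺ still has 1 valence electron.
Core electrons are held far more tightly than valence electrons, so Li and Be top the IE_3 order.
Valence configurations: Si²⁺ [Ne]3s², Al²⁺ [Ne]3s¹.
The numbers (kJ/mol): Be 14849, Li 11815, Si 3232, Al 2745.
Hence IE_3: Al < Si < Li < Be.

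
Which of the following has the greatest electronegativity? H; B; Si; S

S

H is in period 1, group 1; B is in period 2, group 13; Si is in period 3, group 14; S is in period 3, group 16.
Atoms toward the upper right of the periodic table pull bonding electrons most strongly.
Here both period and group differ, so the two effects have to be weighed against each other.
B > Si: the two effects oppose for this pair; the down-group effect wins (2.04 vs 1.90).
H > B: period and group pull opposite ways; the down-group shift dominates (2.20 vs 2.04).
S > H: the two effects oppose for this pair; the across-period effect wins (2.58 vs 2.20).
Tabulated electronegativity (Pauling): H 2.20, B 2.04, Si 1.90, S 2.58.
The greatest electronegativity among these belongs to S.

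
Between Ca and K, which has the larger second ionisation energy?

K

The second ionization energy removes an electron from the +1 ion. For each element: Ca⁺ still has 1 valence electron; K⁺ is the bare [Ar] core.
Breaking into a closed-shell core is much more expensive than removing a leftover valence electron — K has the largest IE_2 here.
Tabulated IE_2 (kJ/mol): Ca 1145, K 3052.
So the second ionization energies run Ca < K.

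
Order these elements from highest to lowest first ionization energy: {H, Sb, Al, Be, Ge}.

H, Be, Sb, Ge, Al

First ionization energy rises across a period (greater Z_eff holds electrons more tightly) and falls down a group (valence electrons are farther from the nucleus).
These sit on a diagonal, where the across-period and down-group effects partly cancel.
Ge > Al: the two effects oppose for this pair; the across-period effect wins (762 vs 578 kJ/mol).
Sb > Ge: period and group pull opposite ways; the across-period shift dominates (831 vs 762 kJ/mol).
Be > Sb: the two effects oppose for this pair; the down-group effect wins (900 vs 831 kJ/mol).
H > Be: period and group pull opposite ways; the down-group shift dominates (1312 vs 900 kJ/mol).
Tabulated first ionization energy (kJ/mol): H 1312, Be 900, Al 578, Ge 762, Sb 831.
So from highest to lowest: H > Be > Sb > Ge > Al.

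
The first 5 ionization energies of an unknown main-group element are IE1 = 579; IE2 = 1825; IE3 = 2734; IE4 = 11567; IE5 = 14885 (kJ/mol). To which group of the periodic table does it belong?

Group 13

Look for the largest jump between consecutive ionization energies: IE4/IE3 ≈ 4.2, far larger than any earlier ratio.
That jump marks the point where a core electron is being removed. So the atom has 3 valence electrons.
A main-group element with 3 valence electrons is in group 13.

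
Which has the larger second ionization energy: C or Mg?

C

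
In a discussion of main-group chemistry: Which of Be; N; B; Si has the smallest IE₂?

Consider each +1 ion: Be⁺ still has 1 valence electron; N⁺ still has 4 valence electrons; B⁺ still has 2 valence electrons; Si⁺ still has 3 valence electrons.
All are still removing valence electrons, so compare the +1 ions as you would atoms: IE_2 generally rises across a period (higher Z_eff) and falls down a group (larger shell), subject to the usual subshell exceptions.
Valence configurations: Be⁺ [He]2s¹, N⁺ [He]2s²2p², B⁺ [He]2s², Si⁺ [Ne]3s²3p¹.
Approximate IE_2 values (kJ/mol): Be 1757, N 2856, B 2427, Si 1577.
Hence IE_2: Si < Be < B < N.

Si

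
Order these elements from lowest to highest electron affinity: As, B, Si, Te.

B < As < Si < Te

Electron affinity generally becomes more exothermic across a period toward the halogens and less exothermic down a group.
A diagonal step moves right (one effect) and down (the opposite effect) at once.
As > B: the two effects oppose for this pair; the across-period effect wins (78 vs 27 kJ/mol).
Si > As: the two effects oppose for this pair; the down-group effect wins (134 vs 78 kJ/mol).
Te > Si: period and group pull opposite ways; the across-period shift dominates (190 vs 134 kJ/mol).
For reference (kJ/mol): B 27, Si 134, As 78, Te 190.
So from lowest to highest: B < As < Si < Te.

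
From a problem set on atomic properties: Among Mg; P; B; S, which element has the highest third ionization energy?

IE_3 is the cost of taking one more electron from the +2 cation: Mg²⁺ is the bare [Ne] core; P²⁺ still has 3 valence electrons; B²⁺ still has 1 valence electron; S²⁺ still has 4 valence electrons.
Breaking into a closed-shell core is much more expensive than removing a leftover valence electron — Mg has the largest IE_3 here.
Valence configurations: P²⁺ [Ne]3s²3p¹, B²⁺ [He]2s¹, S²⁺ [Ne]3s²3p².
The numbers (kJ/mol): Mg 7733, P 2914, B 3660, S 3357.
Hence IE_3: P < S < B < Mg.

Mg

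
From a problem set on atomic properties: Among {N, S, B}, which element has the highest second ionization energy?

N

The second ionization energy removes an electron from the +1 ion. For each element: N⁺ still has 4 valence electrons; S⁺ still has 5 valence electrons; B⁺ still has 2 valence electrons.
All are still removing valence electrons, so compare the +1 ions as you would atoms: IE_2 generally rises across a period (higher Z_eff) and falls down a group (larger shell), subject to the usual subshell exceptions.
Valence configurations: N⁺ [He]2s²2p², S⁺ [Ne]3s²3p³, B⁺ [He]2s².
Approximate IE_2 values (kJ/mol): N 2856, S 2252, B 2427.
Putting it together, IE_2: S < B < N.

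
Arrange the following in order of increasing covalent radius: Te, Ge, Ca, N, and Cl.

N is in period 2, group 15; Cl is in period 3, group 17; Ca is in period 4, group 2; Ge is in period 4, group 14; Te is in period 5, group 16.
Moving right in a period, electrons are added to the same shell under a stronger nuclear pull, so atoms get smaller; moving down, a new shell is opened and atoms get larger.
These span different periods and groups, so the two trends combine.
Cl > N: period and group pull opposite ways; the down-group shift dominates (99 vs 71 pm).
Ge > Cl: relative to Cl, both the across-period and down-group shifts push Ge's atomic radius up.
Te > Ge: period and group pull opposite ways; the down-group shift dominates (136 vs 121 pm).
Ca > Te: period and group pull opposite ways; the across-period shift dominates (171 vs 136 pm).
Tabulated atomic radius (pm): N 71, Cl 99, Ca 171, Ge 121, Te 136.
So from smallest to largest: N < Cl < Ge < Te < Ca.

N, Cl, Ge, Te, Ca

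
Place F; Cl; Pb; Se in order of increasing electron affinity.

Pb, Se, F, Cl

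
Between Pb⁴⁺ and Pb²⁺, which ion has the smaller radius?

Pb⁴⁺

Both ions have Z = 82 protons, but Pb⁴⁺ has lost more electrons, so its remaining electrons feel a larger effective nuclear charge per electron and are pulled in more tightly.
Higher positive charge → smaller ion, so Pb²⁺ > Pb⁴⁺.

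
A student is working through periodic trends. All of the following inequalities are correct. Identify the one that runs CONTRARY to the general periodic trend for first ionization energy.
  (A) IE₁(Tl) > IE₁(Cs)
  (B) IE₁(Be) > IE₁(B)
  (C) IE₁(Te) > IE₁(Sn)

The general trend: first ionization energy increases across a period and decreases down a group.
(A) Tl (period 6, group 13) vs Cs (period 6, group 1): the stated order agrees with the simple trend.
(B) Be (period 2, group 2) vs B (period 2, group 13): the stated order contradicts the simple trend.
(C) Te (period 5, group 16) vs Sn (period 5, group 14): the stated order agrees with the simple trend.
The exception is (B): removing B's lone 2p electron is easier than breaking Be's filled 2s².

(B)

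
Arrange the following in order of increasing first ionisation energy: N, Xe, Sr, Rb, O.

IE₁ increases left→right with effective nuclear charge and decreases top→bottom as the valence shell moves farther out.
Here both period and group differ, so the two effects have to be weighed against each other.
Sr > Rb: Sr lies to the right of Rb in period 5, so the across-period effect alone puts Sr higher.
Xe > Sr: Xe lies to the right of Sr in period 5, so the across-period effect alone puts Xe higher.
O > Xe: the two effects oppose for this pair; the down-group effect wins (1314 vs 1170 kJ/mol).
N > O: this pair runs against the simple trend — see the exception note.
Note the exception: N has a higher first ionization energy than O, contrary to the simple trend — pairing an electron in O's 2p⁴ costs repulsion energy, so O ionizes more easily than half-filled N (2p³).
For reference (kJ/mol): N 1402, O 1314, Rb 403, Sr 550, Xe 1170.
So from lowest to highest: Rb < Sr < Xe < O < N.

Rb < Sr < Xe < O < N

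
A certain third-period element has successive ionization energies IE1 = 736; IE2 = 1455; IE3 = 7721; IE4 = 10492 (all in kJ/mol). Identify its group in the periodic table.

Group 2

Look for the largest jump between consecutive ionization energies: IE3/IE2 ≈ 5.3, far larger than any earlier ratio.
That jump marks the point where a core electron is being removed. So the atom has 2 valence electrons.
A main-group element with 2 valence electrons is in group 2.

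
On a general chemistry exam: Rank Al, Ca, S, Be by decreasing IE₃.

After 2 electrons have been removed, what remains? Al²⁺ still has 1 valence electron; Ca²⁺ is the bare [Ar] core; S²⁺ still has 4 valence electrons; Be²⁺ is the bare [He] core.
Pulling an electron out of a noble-gas core costs far more than removing a remaining valence electron, so Ca and Be sit at the high end of IE_3.
Valence configurations: Al²⁺ [Ne]3s¹, S²⁺ [Ne]3s²3p².
Approximate IE_3 values (kJ/mol): Al 2745, Ca 4912, S 3357, Be 14849.
Hence IE_3: Al < S < Ca < Be.

Be, Ca, S, Al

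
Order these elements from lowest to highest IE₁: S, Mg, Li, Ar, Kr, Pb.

Li < Pb < Mg < S < Kr < Ar

Li is in period 2, group 1; Mg is in period 3, group 2; S is in period 3, group 16; Ar is in period 3, group 18; Kr is in period 4, group 18; Pb is in period 6, group 14.
First ionization energy rises across a period (greater Z_eff holds electrons more tightly) and falls down a group (valence electrons are farther from the nucleus).
These span different periods and groups, so the two trends combine.
Pb > Li: period and group pull opposite ways; the across-period shift dominates (716 vs 520 kJ/mol).
Mg > Pb: the two effects oppose for this pair; the down-group effect wins (738 vs 716 kJ/mol).
S > Mg: both are in period 3; the period trend gives S the larger value.
Kr > S: period and group pull opposite ways; the across-period shift dominates (1351 vs 1000 kJ/mol).
Ar > Kr: they share group 18; the group trend gives Ar the larger value.
For reference (kJ/mol): Li 520, Mg 738, S 1000, Ar 1521, Kr 1351, Pb 716.
So from lowest to highest: Li < Pb < Mg < S < Kr < Ar.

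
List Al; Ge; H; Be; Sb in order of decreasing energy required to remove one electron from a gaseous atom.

H, Be, Sb, Ge, Al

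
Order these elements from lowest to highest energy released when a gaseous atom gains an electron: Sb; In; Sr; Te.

Adding an electron releases more energy for atoms nearer the top right (short of the noble gases).
All lie in period 5, so electron affinity increases left to right.
So from lowest to highest: Sr < In < Sb < Te.

Sr < In < Sb < Te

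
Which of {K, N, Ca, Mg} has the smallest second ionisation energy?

Ca

After 1 electron has been removed, what remains? K⁺ is the bare [Ar] core; N⁺ still has 4 valence electrons; Ca⁺ still has 1 valence electron; Mg⁺ still has 1 valence electron.
Pulling an electron out of a noble-gas core costs far more than removing a remaining valence electron, so K sits at the high end of IE_2.
Valence configurations: N⁺ [He]2s²2p², Ca⁺ [Ar]4s¹, Mg⁺ [Ne]3s¹.
Tabulated IE_2 (kJ/mol): K 3052, N 2856, Ca 1145, Mg 1451.
Putting it together, IE_2: Ca < Mg < N < K.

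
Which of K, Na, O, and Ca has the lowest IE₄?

K

Consider each +3 ion: K³⁺ is already 2 electrons into the core; Na³⁺ is already 2 electrons into the core; O³⁺ still has 3 valence electrons; Ca³⁺ is already 1 electron into the core.
Usually core removal costs more than valence removal, but here the competition is close: a tightly held n=2 valence electron can cost more to remove than an n=3 core electron, so the actual values have to decide it.
Approximate IE_4 values (kJ/mol): K 5877, Na 9543, O 7469, Ca 6491.
Putting it together, IE_4: K < Ca < O < Na.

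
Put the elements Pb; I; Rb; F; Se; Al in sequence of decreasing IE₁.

F > I > Se > Pb > Al > Rb

IE₁ increases left→right with effective nuclear charge and decreases top→bottom as the valence shell moves farther out.
These span different periods and groups, so the two trends combine.
Al > Rb: relative to Rb, both the across-period and down-group shifts push Al's first ionization energy up.
Pb > Al: period and group pull opposite ways; the across-period shift dominates (716 vs 578 kJ/mol).
Se > Pb: both effects reinforce here, so Se is clearly the higher of the two.
I > Se: the two effects oppose for this pair; the across-period effect wins (1008 vs 941 kJ/mol).
F > I: F sits above I in group 17, so the down-group effect alone puts F higher.
For reference (kJ/mol): F 1681, Al 578, Se 941, Rb 403, I 1008, Pb 716.
So from highest to lowest: F > I > Se > Pb > Al > Rb.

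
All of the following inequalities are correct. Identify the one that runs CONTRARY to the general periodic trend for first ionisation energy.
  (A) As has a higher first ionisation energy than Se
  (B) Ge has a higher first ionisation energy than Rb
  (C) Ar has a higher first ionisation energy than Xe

(A)

The general trend: first ionisation energy increases across a period and decreases down a group.
(A) As (period 4, group 15) vs Se (period 4, group 16): the stated order contradicts the simple trend.
(B) Ge (period 4, group 14) vs Rb (period 5, group 1): the stated order agrees with the simple trend.
(C) Ar (period 3, group 18) vs Xe (period 5, group 18): the stated order agrees with the simple trend.
The exception is (A): Se (4p⁴) ionizes more easily than half-filled As (4p³).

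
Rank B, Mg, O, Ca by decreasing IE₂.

O > B > Mg > Ca

IE_2 is the cost of taking one more electron from the +1 cation: B⁺ still has 2 valence electrons; Mg⁺ still has 1 valence electron; O⁺ still has 5 valence electrons; Ca⁺ still has 1 valence electron.
All are still removing valence electrons, so compare the +1 ions as you would atoms: IE_2 generally rises across a period (higher Z_eff) and falls down a group (larger shell), subject to the usual subshell exceptions.
Valence configurations: B⁺ [He]2s², Mg⁺ [Ne]3s¹, O⁺ [He]2s²2p³, Ca⁺ [Ar]4s¹.
The numbers (kJ/mol): B 2427, Mg 1451, O 3388, Ca 1145.
So the second ionization energies run Ca < Mg < B < O.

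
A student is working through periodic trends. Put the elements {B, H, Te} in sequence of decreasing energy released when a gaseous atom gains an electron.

Te > H > B

H is in period 1, group 1; B is in period 2, group 13; Te is in period 5, group 16.
Electron affinity generally becomes more exothermic across a period toward the halogens and less exothermic down a group.
Neither a single period nor a single group — weigh both effects.
H > B: period and group pull opposite ways; the down-group shift dominates (73 vs 27 kJ/mol).
Te > H: the two effects oppose for this pair; the across-period effect wins (190 vs 73 kJ/mol).
For reference (kJ/mol): H 73, B 27, Te 190.
So from highest to lowest: Te > H > B.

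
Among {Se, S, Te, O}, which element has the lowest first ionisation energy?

Te

O is in period 2, group 16; S is in period 3, group 16; Se is in period 4, group 16; Te is in period 5, group 16.
Removing the outermost electron gets harder across a period and easier down a group.
All are in group 16, so first ionization energy increases up the group.
The lowest first ionisation energy among these belongs to Te.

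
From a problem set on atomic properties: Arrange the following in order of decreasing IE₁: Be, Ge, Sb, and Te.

Be is in period 2, group 2; Ge is in period 4, group 14; Sb is in period 5, group 15; Te is in period 5, group 16.
Across a period the outer electron is held more tightly (higher IE₁); down a group it sits in a higher shell, more shielded, and comes off more easily.
These span different periods and groups, so the two trends combine.
Sb > Ge: period and group pull opposite ways; the across-period shift dominates (831 vs 762 kJ/mol).
Te > Sb: Te lies to the right of Sb in period 5, so the across-period effect alone puts Te higher.
Be > Te: period and group pull opposite ways; the down-group shift dominates (900 vs 869 kJ/mol).
Approximate values (kJ/mol): Be 900, Ge 762, Sb 831, Te 869.
So from highest to lowest: Be > Te > Sb > Ge.

Be, Te, Sb, Ge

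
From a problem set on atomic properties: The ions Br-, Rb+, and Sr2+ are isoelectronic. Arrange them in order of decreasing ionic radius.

All of these have 36 electrons, so size is governed by nuclear charge alone: the more protons, the stronger the pull on the same electron cloud, and the smaller the ion.
Nuclear charges: Sr2+ (Z=38), Rb+ (Z=37), Br- (Z=35).
Largest to smallest: Br- > Rb+ > Sr2+.

Br- > Rb+ > Sr2+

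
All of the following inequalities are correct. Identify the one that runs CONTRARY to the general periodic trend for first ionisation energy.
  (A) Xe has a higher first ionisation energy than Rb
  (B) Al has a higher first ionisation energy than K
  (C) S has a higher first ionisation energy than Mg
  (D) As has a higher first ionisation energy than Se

(D)

The general trend: first ionisation energy increases across a period and decreases down a group.
(A) Xe (period 5, group 18) vs Rb (period 5, group 1): the stated order agrees with the simple trend.
(B) Al (period 3, group 13) vs K (period 4, group 1): the stated order agrees with the simple trend.
(C) S (period 3, group 16) vs Mg (period 3, group 2): the stated order agrees with the simple trend.
(D) As (period 4, group 15) vs Se (period 4, group 16): the stated order contradicts the simple trend.
The exception is (D): Se (4p⁴) ionizes more easily than half-filled As (4p³).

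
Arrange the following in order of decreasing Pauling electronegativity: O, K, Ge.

O > Ge > K

O is in period 2, group 16; K is in period 4, group 1; Ge is in period 4, group 14.
Electronegativity increases across a period and decreases down a group, tracking effective nuclear charge and atomic size.
Neither a single period nor a single group — weigh both effects.
Ge > K: both are in period 4; the period trend gives Ge the larger value.
O > Ge: both effects reinforce here, so O is clearly the higher of the two.
Tabulated electronegativity (Pauling): O 3.44, K 0.82, Ge 2.01.
So from highest to lowest: O > Ge > K.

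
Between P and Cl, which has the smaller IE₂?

P

Consider each +1 ion: P⁺ still has 4 valence electrons; Cl⁺ still has 6 valence electrons.
All are still removing valence electrons, so compare the +1 ions as you would atoms: IE_2 generally rises across a period (higher Z_eff) and falls down a group (larger shell), subject to the usual subshell exceptions.
Valence configurations: P⁺ [Ne]3s²3p², Cl⁺ [Ne]3s²3p⁴.
Tabulated IE_2 (kJ/mol): P 1907, Cl 2298.
Overall IE_2 order: P < Cl.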